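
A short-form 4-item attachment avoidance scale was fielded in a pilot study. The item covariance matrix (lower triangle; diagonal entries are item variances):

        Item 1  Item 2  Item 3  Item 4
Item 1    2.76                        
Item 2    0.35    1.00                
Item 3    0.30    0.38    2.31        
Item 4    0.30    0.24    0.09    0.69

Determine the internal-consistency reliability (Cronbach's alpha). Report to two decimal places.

Cronbach's alpha = 0.44

Σσᵢ² = 2.76 + 1.00 + 2.31 + 0.69 = 6.76
Sum of the distinct covariances = 1.66
total variance = 6.76 + 2 × 1.66 = 10.08
α = (k/(k−1))·(1 − Σσᵢ²/total variance) = (4/3)·(1 − 6.76/10.08) = 0.44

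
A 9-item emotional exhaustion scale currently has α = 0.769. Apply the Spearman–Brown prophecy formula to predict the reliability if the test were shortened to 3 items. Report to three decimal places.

Length factor m = 3/9 = 0.3333
α' = m·α / (1 − (1−m)·α)
   = 3/9 × 0.769 / (1 − (1 − 3/9) × 0.769)
   = 0.2563 / 0.4873 = 0.526

predicted reliability = 0.526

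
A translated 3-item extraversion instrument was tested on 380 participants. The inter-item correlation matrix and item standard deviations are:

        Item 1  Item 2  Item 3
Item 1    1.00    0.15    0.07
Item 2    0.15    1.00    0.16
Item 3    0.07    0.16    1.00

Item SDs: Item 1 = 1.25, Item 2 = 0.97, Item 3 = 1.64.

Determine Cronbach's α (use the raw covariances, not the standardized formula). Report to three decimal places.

Σσ²ᵢ = 1.25² + 0.97² + 1.64² = 5.1930
Covariances σ_ij = r_ij · s_i · s_j:
  σ(Item 1,Item 2) = 0.15 × 1.25 × 0.97 = 0.1819
  σ(Item 1,Item 3) = 0.07 × 1.25 × 1.64 = 0.1435
  σ(Item 2,Item 3) = 0.16 × 0.97 × 1.64 = 0.2545
σ²_T = Σσ²ᵢ + 2·Σσ_ij = 5.1930 + 2 × 0.5799 = 6.3528
α = (3/2)·(1 − 5.1930/6.3528) = 0.274

α = 0.274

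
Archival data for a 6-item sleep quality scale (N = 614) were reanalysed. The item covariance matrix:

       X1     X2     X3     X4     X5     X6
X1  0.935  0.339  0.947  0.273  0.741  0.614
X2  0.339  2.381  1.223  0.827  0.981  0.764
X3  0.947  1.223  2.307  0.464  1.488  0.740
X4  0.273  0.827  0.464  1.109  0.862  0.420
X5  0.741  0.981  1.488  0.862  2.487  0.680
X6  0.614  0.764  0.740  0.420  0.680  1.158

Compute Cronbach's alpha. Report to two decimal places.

Cronbach's alpha = 0.82

ΣVar(i) = 0.935 + 2.381 + 2.307 + 1.109 + 2.487 + 1.158 = 10.377
Sum of the distinct covariances = 11.363
σ²_total = 10.377 + 2 × 11.363 = 33.103
α = (k/(k−1))·(1 − ΣVar(i)/σ²_total) = (6/5)·(1 − 10.377/33.103) = 0.82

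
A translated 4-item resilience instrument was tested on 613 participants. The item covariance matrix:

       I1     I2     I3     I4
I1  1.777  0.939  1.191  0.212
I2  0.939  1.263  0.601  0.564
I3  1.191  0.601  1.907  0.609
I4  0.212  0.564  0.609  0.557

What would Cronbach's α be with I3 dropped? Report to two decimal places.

Remaining items: I1, I2, I4 (k = 3).
Σσᵢ² = 1.777 + 1.263 + 0.557 = 3.597
Var(T) = 3.597 + 2 × 1.715 = 7.027
α (item deleted) = (3/2)·(1 − 3.597/7.027) = 0.73

α = 0.73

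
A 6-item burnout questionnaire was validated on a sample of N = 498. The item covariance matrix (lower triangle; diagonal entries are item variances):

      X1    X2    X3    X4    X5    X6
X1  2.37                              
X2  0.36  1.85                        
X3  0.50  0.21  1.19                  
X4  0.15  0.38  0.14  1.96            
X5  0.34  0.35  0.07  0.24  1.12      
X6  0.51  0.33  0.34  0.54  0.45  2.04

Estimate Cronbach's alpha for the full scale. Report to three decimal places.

sum of item variances = 2.37 + 1.85 + 1.19 + 1.96 + 1.12 + 2.04 = 10.53
Sum of the distinct covariances = 4.91
σ²_T = 10.53 + 2 × 4.91 = 20.35
α = (k/(k−1))·(1 − sum of item variances/σ²_T) = (6/5)·(1 − 10.53/20.35) = 0.579

α = 0.579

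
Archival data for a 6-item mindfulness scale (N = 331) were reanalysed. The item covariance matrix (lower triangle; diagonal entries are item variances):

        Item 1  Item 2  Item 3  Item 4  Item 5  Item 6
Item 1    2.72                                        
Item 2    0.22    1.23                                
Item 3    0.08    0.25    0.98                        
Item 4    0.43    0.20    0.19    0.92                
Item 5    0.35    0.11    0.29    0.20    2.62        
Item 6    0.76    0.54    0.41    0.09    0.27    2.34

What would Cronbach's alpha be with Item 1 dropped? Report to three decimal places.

Remaining items: Item 2, Item 3, Item 4, Item 5, Item 6 (k = 5).
sum of item variances = 1.23 + 0.98 + 0.92 + 2.62 + 2.34 = 8.09
σ²_total = 8.09 + 2 × 2.55 = 13.19
α (item deleted) = (5/4)·(1 − 8.09/13.19) = 0.483

Cronbach's alpha = 0.483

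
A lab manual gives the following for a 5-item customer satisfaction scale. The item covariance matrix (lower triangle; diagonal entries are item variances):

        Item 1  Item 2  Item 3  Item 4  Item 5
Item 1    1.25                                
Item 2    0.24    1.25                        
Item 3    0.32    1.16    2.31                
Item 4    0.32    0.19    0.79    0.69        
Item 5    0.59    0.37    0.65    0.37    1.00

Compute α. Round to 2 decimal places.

sum of item variances = 1.25 + 1.25 + 2.31 + 0.69 + 1.00 = 6.50
Sum of the distinct covariances = 5.00
total variance = 6.50 + 2 × 5.00 = 16.50
α = (k/(k−1))·(1 − sum of item variances/total variance) = (5/4)·(1 − 6.50/16.50) = 0.76

α = 0.76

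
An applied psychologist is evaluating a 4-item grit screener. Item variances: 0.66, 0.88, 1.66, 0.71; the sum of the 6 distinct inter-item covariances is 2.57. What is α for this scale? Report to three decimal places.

Σσ²ᵢ = 0.66 + 0.88 + 1.66 + 0.71 = 3.91
Sum of distinct covariances = 2.57
σ²_total = Σσ²ᵢ + 2·Σcov = 3.91 + 2 × 2.57 = 9.05
α = (4/3)·(1 − 3.91/9.05) = 0.757

α = 0.757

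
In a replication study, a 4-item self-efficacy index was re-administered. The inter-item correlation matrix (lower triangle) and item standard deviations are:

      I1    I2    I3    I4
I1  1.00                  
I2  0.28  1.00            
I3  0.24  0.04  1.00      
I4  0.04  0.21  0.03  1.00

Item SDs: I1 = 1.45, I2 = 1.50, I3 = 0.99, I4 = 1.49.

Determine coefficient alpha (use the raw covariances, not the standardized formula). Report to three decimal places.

coefficient alpha = 0.399

Σσ²ᵢ = 1.45² + 1.50² + 0.99² + 1.49² = 7.5527
Covariances σ_ij = r_ij · s_i · s_j:
  σ(I1,I2) = 0.28 × 1.45 × 1.50 = 0.6090
  σ(I1,I3) = 0.24 × 1.45 × 0.99 = 0.3445
  σ(I1,I4) = 0.04 × 1.45 × 1.49 = 0.0864
  σ(I2,I3) = 0.04 × 1.50 × 0.99 = 0.0594
  σ(I2,I4) = 0.21 × 1.50 × 1.49 = 0.4693
  σ(I3,I4) = 0.03 × 0.99 × 1.49 = 0.0443
σ²_T = Σσ²ᵢ + 2·Σσ_ij = 7.5527 + 2 × 1.6129 = 10.7785
α = (4/3)·(1 − 7.5527/10.7785) = 0.399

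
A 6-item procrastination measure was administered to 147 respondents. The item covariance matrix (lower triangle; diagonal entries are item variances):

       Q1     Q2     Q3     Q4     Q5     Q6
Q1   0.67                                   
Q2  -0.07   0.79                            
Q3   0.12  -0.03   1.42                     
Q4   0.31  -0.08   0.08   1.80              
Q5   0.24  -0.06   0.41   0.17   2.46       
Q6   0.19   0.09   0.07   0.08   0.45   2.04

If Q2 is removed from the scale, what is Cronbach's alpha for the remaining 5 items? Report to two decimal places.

Remaining items: Q1, Q3, Q4, Q5, Q6 (k = 5).
ΣVar(i) = 0.67 + 1.42 + 1.80 + 2.46 + 2.04 = 8.39
Var(T) = 8.39 + 2 × 2.12 = 12.63
α (item deleted) = (5/4)·(1 − 8.39/12.63) = 0.42

Cronbach's alpha = 0.42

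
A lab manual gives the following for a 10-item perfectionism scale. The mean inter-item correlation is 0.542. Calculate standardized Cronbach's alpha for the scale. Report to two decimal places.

Standardized α = k·r̄ / (1 + (k−1)·r̄) = 10 × 0.542 / (1 + 9 × 0.542)
  = 5.4200 / 5.8780 = 0.92

α = 0.92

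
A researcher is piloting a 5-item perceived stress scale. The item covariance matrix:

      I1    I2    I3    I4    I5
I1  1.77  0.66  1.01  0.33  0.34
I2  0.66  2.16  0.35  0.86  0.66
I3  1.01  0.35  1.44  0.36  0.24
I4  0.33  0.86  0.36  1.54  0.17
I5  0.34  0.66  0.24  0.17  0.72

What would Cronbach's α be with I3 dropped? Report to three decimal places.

Remaining items: I1, I2, I4, I5 (k = 4).
Σσ²ᵢ = 1.77 + 2.16 + 1.54 + 0.72 = 6.19
σ²_total = 6.19 + 2 × 3.02 = 12.23
α (item deleted) = (4/3)·(1 − 6.19/12.23) = 0.658

α = 0.658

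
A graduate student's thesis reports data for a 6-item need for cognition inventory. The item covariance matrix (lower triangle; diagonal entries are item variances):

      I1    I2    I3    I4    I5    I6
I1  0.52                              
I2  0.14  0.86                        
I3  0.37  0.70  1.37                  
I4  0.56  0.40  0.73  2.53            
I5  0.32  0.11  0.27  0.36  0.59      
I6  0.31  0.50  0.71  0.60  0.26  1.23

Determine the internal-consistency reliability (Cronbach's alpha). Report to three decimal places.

Cronbach's alpha = 0.769

Σσᵢ² = 0.52 + 0.86 + 1.37 + 2.53 + 0.59 + 1.23 = 7.10
Σ_{i<j} σ_ij = 6.34
σ²_T = 7.10 + 2 × 6.34 = 19.78
α = (k/(k−1))·(1 − Σσᵢ²/σ²_T) = (6/5)·(1 − 7.10/19.78) = 0.769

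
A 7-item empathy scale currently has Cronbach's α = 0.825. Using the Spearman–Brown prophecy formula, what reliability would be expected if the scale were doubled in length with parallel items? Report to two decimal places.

Length factor m = 2
α' = m·α / (1 + (m−1)·α)
   = 2 × 0.825 / (1 + (2 − 1) × 0.825)
   = 1.6500 / 1.8250 = 0.90

predicted reliability = 0.90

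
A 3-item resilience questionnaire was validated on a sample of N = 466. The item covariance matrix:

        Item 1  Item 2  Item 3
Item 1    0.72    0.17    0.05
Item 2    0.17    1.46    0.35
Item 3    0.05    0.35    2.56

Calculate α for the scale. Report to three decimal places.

α = 0.291

Σσᵢ² = 0.72 + 1.46 + 2.56 = 4.74
Σ_{i<j} σ_ij = 0.57
total variance = 4.74 + 2 × 0.57 = 5.88
α = (k/(k−1))·(1 − Σσᵢ²/total variance) = (3/2)·(1 − 4.74/5.88) = 0.291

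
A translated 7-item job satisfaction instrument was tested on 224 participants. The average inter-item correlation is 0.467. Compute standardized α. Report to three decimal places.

α = 0.860

Standardized α = k·r̄ / (1 + (k−1)·r̄) = 7 × 0.467 / (1 + 6 × 0.467)
  = 3.2690 / 3.8020 = 0.860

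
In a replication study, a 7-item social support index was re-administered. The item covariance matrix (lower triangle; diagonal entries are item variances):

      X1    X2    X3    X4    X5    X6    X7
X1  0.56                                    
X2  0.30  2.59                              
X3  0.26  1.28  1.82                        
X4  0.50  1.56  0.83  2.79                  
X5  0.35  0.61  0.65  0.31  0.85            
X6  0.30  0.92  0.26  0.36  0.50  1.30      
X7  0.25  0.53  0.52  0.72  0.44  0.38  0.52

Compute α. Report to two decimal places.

α = 0.81

Σσᵢ² = 0.56 + 2.59 + 1.82 + 2.79 + 0.85 + 1.30 + 0.52 = 10.43
Σ_{i<j} σ_ij = 11.83
Var(T) = 10.43 + 2 × 11.83 = 34.09
α = (k/(k−1))·(1 − Σσᵢ²/Var(T)) = (7/6)·(1 − 10.43/34.09) = 0.81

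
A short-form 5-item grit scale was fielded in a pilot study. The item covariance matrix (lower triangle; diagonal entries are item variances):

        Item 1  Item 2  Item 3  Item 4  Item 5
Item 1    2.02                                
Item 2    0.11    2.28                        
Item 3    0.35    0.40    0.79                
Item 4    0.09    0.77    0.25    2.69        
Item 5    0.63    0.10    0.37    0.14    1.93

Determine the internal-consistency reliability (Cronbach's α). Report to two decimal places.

Cronbach's α = 0.50

Σσᵢ² = 2.02 + 2.28 + 0.79 + 2.69 + 1.93 = 9.71
Sum of off-diagonal covariances = 3.21
σ²_T = 9.71 + 2 × 3.21 = 16.13
α = (k/(k−1))·(1 − Σσᵢ²/σ²_T) = (5/4)·(1 − 9.71/16.13) = 0.50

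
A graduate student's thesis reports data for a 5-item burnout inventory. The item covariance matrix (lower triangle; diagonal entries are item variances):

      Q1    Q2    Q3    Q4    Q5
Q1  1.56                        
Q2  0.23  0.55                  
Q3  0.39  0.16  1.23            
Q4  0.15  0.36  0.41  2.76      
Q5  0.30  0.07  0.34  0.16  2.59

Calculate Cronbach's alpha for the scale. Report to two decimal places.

α = 0.46

Σσᵢ² = 1.56 + 0.55 + 1.23 + 2.76 + 2.59 = 8.69
Σ_{i<j} σ_ij = 2.57
σ²_T = 8.69 + 2 × 2.57 = 13.83
α = (k/(k−1))·(1 − Σσᵢ²/σ²_T) = (5/4)·(1 − 8.69/13.83) = 0.46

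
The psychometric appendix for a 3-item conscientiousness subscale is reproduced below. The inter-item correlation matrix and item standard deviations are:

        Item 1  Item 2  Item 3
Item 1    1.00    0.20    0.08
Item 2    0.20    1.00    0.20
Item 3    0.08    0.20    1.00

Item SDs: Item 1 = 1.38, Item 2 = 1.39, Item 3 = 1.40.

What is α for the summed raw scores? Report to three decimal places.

Σσ²ᵢ = 1.38² + 1.39² + 1.40² = 5.7965
Covariances σ_ij = r_ij · s_i · s_j:
  σ(Item 1,Item 2) = 0.20 × 1.38 × 1.39 = 0.3836
  σ(Item 1,Item 3) = 0.08 × 1.38 × 1.40 = 0.1546
  σ(Item 2,Item 3) = 0.20 × 1.39 × 1.40 = 0.3892
σ²_T = Σσ²ᵢ + 2·Σσ_ij = 5.7965 + 2 × 0.9274 = 7.6513
α = (3/2)·(1 − 5.7965/7.6513) = 0.364

α = 0.364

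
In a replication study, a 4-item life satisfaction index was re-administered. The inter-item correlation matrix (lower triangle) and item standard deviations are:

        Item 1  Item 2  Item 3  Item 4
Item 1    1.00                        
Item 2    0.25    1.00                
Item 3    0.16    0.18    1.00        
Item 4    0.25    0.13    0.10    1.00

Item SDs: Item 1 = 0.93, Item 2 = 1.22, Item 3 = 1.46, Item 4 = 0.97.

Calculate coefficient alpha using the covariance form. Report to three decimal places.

Σσ²ᵢ = 0.93² + 1.22² + 1.46² + 0.97² = 5.4258
Covariances σ_ij = r_ij · s_i · s_j:
  σ(Item 1,Item 2) = 0.25 × 0.93 × 1.22 = 0.2837
  σ(Item 1,Item 3) = 0.16 × 0.93 × 1.46 = 0.2172
  σ(Item 1,Item 4) = 0.25 × 0.93 × 0.97 = 0.2255
  σ(Item 2,Item 3) = 0.18 × 1.22 × 1.46 = 0.3206
  σ(Item 2,Item 4) = 0.13 × 1.22 × 0.97 = 0.1538
  σ(Item 3,Item 4) = 0.10 × 1.46 × 0.97 = 0.1416
σ²_T = Σσ²ᵢ + 2·Σσ_ij = 5.4258 + 2 × 1.3424 = 8.1106
α = (4/3)·(1 − 5.4258/8.1106) = 0.441

α = 0.441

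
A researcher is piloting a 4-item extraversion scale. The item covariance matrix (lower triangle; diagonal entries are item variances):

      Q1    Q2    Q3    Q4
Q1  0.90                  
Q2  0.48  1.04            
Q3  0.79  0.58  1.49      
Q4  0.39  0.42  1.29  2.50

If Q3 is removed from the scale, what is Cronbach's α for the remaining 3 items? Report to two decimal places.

α = 0.55

Remaining items: Q1, Q2, Q4 (k = 3).
Σσ²ᵢ = 0.90 + 1.04 + 2.50 = 4.44
σ²_total = 4.44 + 2 × 1.29 = 7.02
α (item deleted) = (3/2)·(1 − 4.44/7.02) = 0.55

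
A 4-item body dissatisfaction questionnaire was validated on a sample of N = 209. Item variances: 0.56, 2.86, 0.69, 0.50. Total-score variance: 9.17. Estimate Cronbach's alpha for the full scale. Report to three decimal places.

Cronbach's alpha = 0.663

Σσ²ᵢ = 0.56 + 2.86 + 0.69 + 0.50 = 4.61
α = (k/(k−1))·(1 − Σσ²ᵢ/σ²_T) = (4/3)·(1 − 4.61/9.17) = 0.663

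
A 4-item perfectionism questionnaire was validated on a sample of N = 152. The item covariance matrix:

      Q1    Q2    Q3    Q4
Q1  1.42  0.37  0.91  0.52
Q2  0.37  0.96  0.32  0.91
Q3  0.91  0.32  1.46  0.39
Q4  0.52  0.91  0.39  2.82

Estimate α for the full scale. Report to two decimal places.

α = 0.68

ΣVar(i) = 1.42 + 0.96 + 1.46 + 2.82 = 6.66
Σ_{i<j} σ_ij = 3.42
σ²_T = 6.66 + 2 × 3.42 = 13.50
α = (k/(k−1))·(1 − ΣVar(i)/σ²_T) = (4/3)·(1 − 6.66/13.50) = 0.68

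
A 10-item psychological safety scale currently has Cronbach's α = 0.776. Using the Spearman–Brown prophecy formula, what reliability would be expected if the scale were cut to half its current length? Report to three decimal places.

Length factor m = 1/2
α' = m·α / (1 − (1−m)·α)
   = 1/2 × 0.776 / (1 − (1 − 1/2) × 0.776)
   = 0.3880 / 0.6120 = 0.634

predicted reliability = 0.634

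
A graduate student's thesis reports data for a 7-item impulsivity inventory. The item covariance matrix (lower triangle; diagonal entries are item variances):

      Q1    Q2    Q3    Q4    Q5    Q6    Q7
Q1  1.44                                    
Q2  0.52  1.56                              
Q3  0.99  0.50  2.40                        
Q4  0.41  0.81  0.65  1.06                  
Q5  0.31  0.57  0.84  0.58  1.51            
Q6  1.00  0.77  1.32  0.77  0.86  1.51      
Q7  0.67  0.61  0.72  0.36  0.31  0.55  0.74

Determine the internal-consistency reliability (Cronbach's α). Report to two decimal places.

ΣVar(i) = 1.44 + 1.56 + 2.40 + 1.06 + 1.51 + 1.51 + 0.74 = 10.22
Σ_{i<j} σ_ij = 14.12
σ²_total = 10.22 + 2 × 14.12 = 38.46
α = (k/(k−1))·(1 − ΣVar(i)/σ²_total) = (7/6)·(1 − 10.22/38.46) = 0.86

Cronbach's α = 0.86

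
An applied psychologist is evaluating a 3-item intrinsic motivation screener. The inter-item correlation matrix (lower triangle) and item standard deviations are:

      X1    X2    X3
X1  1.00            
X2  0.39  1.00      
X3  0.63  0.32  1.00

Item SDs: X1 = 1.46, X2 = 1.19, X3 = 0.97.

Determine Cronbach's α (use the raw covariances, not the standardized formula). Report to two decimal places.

Cronbach's α = 0.70

Σσ²ᵢ = 1.46² + 1.19² + 0.97² = 4.4886
Covariances σ_ij = r_ij · s_i · s_j:
  σ(X1,X2) = 0.39 × 1.46 × 1.19 = 0.6776
  σ(X1,X3) = 0.63 × 1.46 × 0.97 = 0.8922
  σ(X2,X3) = 0.32 × 1.19 × 0.97 = 0.3694
σ²_T = Σσ²ᵢ + 2·Σσ_ij = 4.4886 + 2 × 1.9392 = 8.3670
α = (3/2)·(1 − 4.4886/8.3670) = 0.70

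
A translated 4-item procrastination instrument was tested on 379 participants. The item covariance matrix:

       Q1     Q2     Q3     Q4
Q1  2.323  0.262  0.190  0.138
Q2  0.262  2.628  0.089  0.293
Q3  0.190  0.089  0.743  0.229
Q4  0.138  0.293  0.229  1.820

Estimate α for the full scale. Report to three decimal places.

Σσ²ᵢ = 2.323 + 2.628 + 0.743 + 1.820 = 7.514
Σ_{i<j} σ_ij = 1.201
σ²_T = 7.514 + 2 × 1.201 = 9.916
α = (k/(k−1))·(1 − Σσ²ᵢ/σ²_T) = (4/3)·(1 − 7.514/9.916) = 0.323

α = 0.323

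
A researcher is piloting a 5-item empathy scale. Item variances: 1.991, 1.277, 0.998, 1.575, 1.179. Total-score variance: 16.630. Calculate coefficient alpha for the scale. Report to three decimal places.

Σσ²ᵢ = 1.991 + 1.277 + 0.998 + 1.575 + 1.179 = 7.020
α = (k/(k−1))·(1 − Σσ²ᵢ/σ²_total) = (5/4)·(1 − 7.020/16.630) = 0.722

coefficient alpha = 0.722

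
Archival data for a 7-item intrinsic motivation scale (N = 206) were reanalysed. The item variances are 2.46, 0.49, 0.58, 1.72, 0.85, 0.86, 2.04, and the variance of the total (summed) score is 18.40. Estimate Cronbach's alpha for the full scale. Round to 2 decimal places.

Cronbach's alpha = 0.60

Σσ²ᵢ = 2.46 + 0.49 + 0.58 + 1.72 + 0.85 + 0.86 + 2.04 = 9.00
α = (k/(k−1))·(1 − Σσ²ᵢ/σ²_T) = (7/6)·(1 − 9.00/18.40) = 0.60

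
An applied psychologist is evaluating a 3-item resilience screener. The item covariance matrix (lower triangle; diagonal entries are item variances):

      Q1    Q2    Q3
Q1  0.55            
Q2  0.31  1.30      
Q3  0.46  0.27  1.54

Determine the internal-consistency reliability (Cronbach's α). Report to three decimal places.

ΣVar(i) = 0.55 + 1.30 + 1.54 = 3.39
Sum of off-diagonal covariances = 1.04
total variance = 3.39 + 2 × 1.04 = 5.47
α = (k/(k−1))·(1 − ΣVar(i)/total variance) = (3/2)·(1 − 3.39/5.47) = 0.570

α = 0.570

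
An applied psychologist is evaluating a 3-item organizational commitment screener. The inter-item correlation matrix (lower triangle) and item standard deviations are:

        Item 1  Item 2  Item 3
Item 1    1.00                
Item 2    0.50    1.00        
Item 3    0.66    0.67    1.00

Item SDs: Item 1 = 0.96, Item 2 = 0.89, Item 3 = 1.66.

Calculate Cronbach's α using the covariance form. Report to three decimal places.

Σσ²ᵢ = 0.96² + 0.89² + 1.66² = 4.4693
Covariances σ_ij = r_ij · s_i · s_j:
  σ(Item 1,Item 2) = 0.50 × 0.96 × 0.89 = 0.4272
  σ(Item 1,Item 3) = 0.66 × 0.96 × 1.66 = 1.0518
  σ(Item 2,Item 3) = 0.67 × 0.89 × 1.66 = 0.9899
σ²_T = Σσ²ᵢ + 2·Σσ_ij = 4.4693 + 2 × 2.4689 = 9.4071
α = (3/2)·(1 − 4.4693/9.4071) = 0.787

α = 0.787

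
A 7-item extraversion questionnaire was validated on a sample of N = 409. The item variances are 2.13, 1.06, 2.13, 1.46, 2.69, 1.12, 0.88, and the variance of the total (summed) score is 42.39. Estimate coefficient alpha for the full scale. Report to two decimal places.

α = 0.85

Σσ²ᵢ = 2.13 + 1.06 + 2.13 + 1.46 + 2.69 + 1.12 + 0.88 = 11.47
α = (k/(k−1))·(1 − Σσ²ᵢ/total variance) = (7/6)·(1 − 11.47/42.39) = 0.85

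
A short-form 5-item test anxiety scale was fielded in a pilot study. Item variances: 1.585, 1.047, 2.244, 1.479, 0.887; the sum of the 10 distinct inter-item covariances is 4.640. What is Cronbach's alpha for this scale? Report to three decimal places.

Cronbach's alpha = 0.702

Σσ²ᵢ = 1.585 + 1.047 + 2.244 + 1.479 + 0.887 = 7.242
Sum of distinct covariances = 4.640
σ²_total = Σσ²ᵢ + 2·Σcov = 7.242 + 2 × 4.640 = 16.522
α = (5/4)·(1 − 7.242/16.522) = 0.702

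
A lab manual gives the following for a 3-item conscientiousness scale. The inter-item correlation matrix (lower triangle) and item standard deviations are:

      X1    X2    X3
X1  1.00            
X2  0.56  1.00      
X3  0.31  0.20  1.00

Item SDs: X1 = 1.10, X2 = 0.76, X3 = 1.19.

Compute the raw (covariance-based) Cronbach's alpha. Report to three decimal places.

Cronbach's alpha = 0.596

Σσ²ᵢ = 1.10² + 0.76² + 1.19² = 3.2037
Covariances σ_ij = r_ij · s_i · s_j:
  σ(X1,X2) = 0.56 × 1.10 × 0.76 = 0.4682
  σ(X1,X3) = 0.31 × 1.10 × 1.19 = 0.4058
  σ(X2,X3) = 0.20 × 0.76 × 1.19 = 0.1809
σ²_T = Σσ²ᵢ + 2·Σσ_ij = 3.2037 + 2 × 1.0549 = 5.3135
α = (3/2)·(1 − 3.2037/5.3135) = 0.596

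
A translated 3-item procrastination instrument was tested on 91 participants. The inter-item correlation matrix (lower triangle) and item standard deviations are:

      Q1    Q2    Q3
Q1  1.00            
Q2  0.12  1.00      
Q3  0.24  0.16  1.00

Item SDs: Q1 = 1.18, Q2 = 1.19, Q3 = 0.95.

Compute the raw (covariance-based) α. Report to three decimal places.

Σσ²ᵢ = 1.18² + 1.19² + 0.95² = 3.7110
Covariances σ_ij = r_ij · s_i · s_j:
  σ(Q1,Q2) = 0.12 × 1.18 × 1.19 = 0.1685
  σ(Q1,Q3) = 0.24 × 1.18 × 0.95 = 0.2690
  σ(Q2,Q3) = 0.16 × 1.19 × 0.95 = 0.1809
σ²_T = Σσ²ᵢ + 2·Σσ_ij = 3.7110 + 2 × 0.6184 = 4.9478
α = (3/2)·(1 − 3.7110/4.9478) = 0.375

α = 0.375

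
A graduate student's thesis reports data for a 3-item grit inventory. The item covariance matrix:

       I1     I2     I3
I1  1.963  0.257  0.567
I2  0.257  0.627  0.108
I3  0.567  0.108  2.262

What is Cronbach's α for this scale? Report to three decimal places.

Cronbach's α = 0.416

Σσᵢ² = 1.963 + 0.627 + 2.262 = 4.852
Σ_{i<j} σ_ij = 0.932
σ²_T = 4.852 + 2 × 0.932 = 6.716
α = (k/(k−1))·(1 − Σσᵢ²/σ²_T) = (3/2)·(1 − 4.852/6.716) = 0.416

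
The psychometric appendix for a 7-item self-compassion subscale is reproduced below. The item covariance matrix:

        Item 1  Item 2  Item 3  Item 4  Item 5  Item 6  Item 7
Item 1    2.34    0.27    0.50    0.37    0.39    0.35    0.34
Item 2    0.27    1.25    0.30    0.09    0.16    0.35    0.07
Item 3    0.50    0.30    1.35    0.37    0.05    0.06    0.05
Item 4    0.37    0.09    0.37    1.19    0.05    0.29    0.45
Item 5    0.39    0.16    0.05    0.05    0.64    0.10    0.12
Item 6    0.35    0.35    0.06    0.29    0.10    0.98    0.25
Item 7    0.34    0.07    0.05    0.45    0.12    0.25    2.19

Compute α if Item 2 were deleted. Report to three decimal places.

α = 0.555

Remaining items: Item 1, Item 3, Item 4, Item 5, Item 6, Item 7 (k = 6).
ΣVar(i) = 2.34 + 1.35 + 1.19 + 0.64 + 0.98 + 2.19 = 8.69
σ²_total = 8.69 + 2 × 3.74 = 16.17
α (item deleted) = (6/5)·(1 − 8.69/16.17) = 0.555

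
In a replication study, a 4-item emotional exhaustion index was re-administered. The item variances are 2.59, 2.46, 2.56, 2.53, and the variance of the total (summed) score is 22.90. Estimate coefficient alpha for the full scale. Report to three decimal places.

coefficient alpha = 0.743

Σσᵢ² = 2.59 + 2.46 + 2.56 + 2.53 = 10.14
α = (k/(k−1))·(1 − Σσᵢ²/σ²_total) = (4/3)·(1 − 10.14/22.90) = 0.743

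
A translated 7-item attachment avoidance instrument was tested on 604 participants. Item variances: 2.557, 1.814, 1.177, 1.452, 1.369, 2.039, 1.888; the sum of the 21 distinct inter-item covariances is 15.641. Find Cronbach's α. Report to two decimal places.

Σσᵢ² = 2.557 + 1.814 + 1.177 + 1.452 + 1.369 + 2.039 + 1.888 = 12.296
Sum of distinct covariances = 15.641
Var(T) = Σσᵢ² + 2·Σcov = 12.296 + 2 × 15.641 = 43.578
α = (7/6)·(1 − 12.296/43.578) = 0.84

Cronbach's α = 0.84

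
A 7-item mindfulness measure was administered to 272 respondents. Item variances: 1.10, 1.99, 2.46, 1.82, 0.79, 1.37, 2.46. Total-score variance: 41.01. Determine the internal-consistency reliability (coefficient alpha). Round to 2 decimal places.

ΣVar(i) = 1.10 + 1.99 + 2.46 + 1.82 + 0.79 + 1.37 + 2.46 = 11.99
α = (k/(k−1))·(1 − ΣVar(i)/Var(T)) = (7/6)·(1 − 11.99/41.01) = 0.83

α = 0.83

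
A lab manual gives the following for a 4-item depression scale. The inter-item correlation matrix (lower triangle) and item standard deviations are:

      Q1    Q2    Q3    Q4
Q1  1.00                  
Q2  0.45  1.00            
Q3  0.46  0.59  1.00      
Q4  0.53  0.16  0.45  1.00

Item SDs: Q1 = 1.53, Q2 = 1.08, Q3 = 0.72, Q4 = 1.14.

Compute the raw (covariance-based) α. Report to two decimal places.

α = 0.73

Σσ²ᵢ = 1.53² + 1.08² + 0.72² + 1.14² = 5.3253
Covariances σ_ij = r_ij · s_i · s_j:
  σ(Q1,Q2) = 0.45 × 1.53 × 1.08 = 0.7436
  σ(Q1,Q3) = 0.46 × 1.53 × 0.72 = 0.5067
  σ(Q1,Q4) = 0.53 × 1.53 × 1.14 = 0.9244
  σ(Q2,Q3) = 0.59 × 1.08 × 0.72 = 0.4588
  σ(Q2,Q4) = 0.16 × 1.08 × 1.14 = 0.1970
  σ(Q3,Q4) = 0.45 × 0.72 × 1.14 = 0.3694
σ²_T = Σσ²ᵢ + 2·Σσ_ij = 5.3253 + 2 × 3.1999 = 11.7251
α = (4/3)·(1 − 5.3253/11.7251) = 0.73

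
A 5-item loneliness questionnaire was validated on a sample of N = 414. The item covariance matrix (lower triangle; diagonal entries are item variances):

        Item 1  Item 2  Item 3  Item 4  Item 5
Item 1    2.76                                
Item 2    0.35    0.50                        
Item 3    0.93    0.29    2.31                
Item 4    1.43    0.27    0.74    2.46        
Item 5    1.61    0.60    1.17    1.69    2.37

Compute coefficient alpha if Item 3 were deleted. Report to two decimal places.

α = 0.79

Remaining items: Item 1, Item 2, Item 4, Item 5 (k = 4).
ΣVar(i) = 2.76 + 0.50 + 2.46 + 2.37 = 8.09
σ²_total = 8.09 + 2 × 5.95 = 19.99
α (item deleted) = (4/3)·(1 − 8.09/19.99) = 0.79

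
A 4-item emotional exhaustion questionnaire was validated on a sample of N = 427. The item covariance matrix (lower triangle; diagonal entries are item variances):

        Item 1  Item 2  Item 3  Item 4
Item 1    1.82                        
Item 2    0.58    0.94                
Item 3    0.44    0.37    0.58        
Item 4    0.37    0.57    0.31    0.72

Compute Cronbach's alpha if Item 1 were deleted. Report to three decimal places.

Remaining items: Item 2, Item 3, Item 4 (k = 3).
ΣVar(i) = 0.94 + 0.58 + 0.72 = 2.24
σ²_total = 2.24 + 2 × 1.25 = 4.74
α (item deleted) = (3/2)·(1 − 2.24/4.74) = 0.791

Cronbach's alpha = 0.791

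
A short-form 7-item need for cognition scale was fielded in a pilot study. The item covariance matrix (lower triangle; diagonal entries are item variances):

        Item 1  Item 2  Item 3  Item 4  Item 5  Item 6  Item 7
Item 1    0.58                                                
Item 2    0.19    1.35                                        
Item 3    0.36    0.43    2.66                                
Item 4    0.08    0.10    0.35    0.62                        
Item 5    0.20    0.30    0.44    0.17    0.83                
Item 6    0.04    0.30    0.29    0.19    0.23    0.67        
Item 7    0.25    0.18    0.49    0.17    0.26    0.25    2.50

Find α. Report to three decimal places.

Σσᵢ² = 0.58 + 1.35 + 2.66 + 0.62 + 0.83 + 0.67 + 2.50 = 9.21
Σ_{i<j} σ_ij = 5.27
σ²_total = 9.21 + 2 × 5.27 = 19.75
α = (k/(k−1))·(1 − Σσᵢ²/σ²_total) = (7/6)·(1 − 9.21/19.75) = 0.623

α = 0.623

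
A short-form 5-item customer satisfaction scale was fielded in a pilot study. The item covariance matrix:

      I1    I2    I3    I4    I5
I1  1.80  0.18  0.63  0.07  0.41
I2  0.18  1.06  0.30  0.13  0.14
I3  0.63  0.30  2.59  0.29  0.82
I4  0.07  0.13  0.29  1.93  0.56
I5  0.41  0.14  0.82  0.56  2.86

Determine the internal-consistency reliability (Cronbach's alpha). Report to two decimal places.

α = 0.51

ΣVar(i) = 1.80 + 1.06 + 2.59 + 1.93 + 2.86 = 10.24
Sum of off-diagonal covariances = 3.53
σ²_total = 10.24 + 2 × 3.53 = 17.30
α = (k/(k−1))·(1 − ΣVar(i)/σ²_total) = (5/4)·(1 − 10.24/17.30) = 0.51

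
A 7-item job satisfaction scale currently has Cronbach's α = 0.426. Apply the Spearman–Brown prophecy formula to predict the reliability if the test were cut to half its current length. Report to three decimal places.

Length factor m = 1/2
α' = m·α / (1 − (1−m)·α)
   = 1/2 × 0.426 / (1 − (1 − 1/2) × 0.426)
   = 0.2130 / 0.7870 = 0.271

predicted reliability = 0.271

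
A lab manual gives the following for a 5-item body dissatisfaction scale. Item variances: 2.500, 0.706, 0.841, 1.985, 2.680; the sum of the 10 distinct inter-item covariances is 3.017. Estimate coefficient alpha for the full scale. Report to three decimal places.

Σσ²ᵢ = 2.500 + 0.706 + 0.841 + 1.985 + 2.680 = 8.712
Sum of distinct covariances = 3.017
total variance = Σσ²ᵢ + 2·Σcov = 8.712 + 2 × 3.017 = 14.746
α = (5/4)·(1 − 8.712/14.746) = 0.511

α = 0.511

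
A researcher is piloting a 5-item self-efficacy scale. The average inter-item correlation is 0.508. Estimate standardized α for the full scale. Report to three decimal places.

Standardized α = k·r̄ / (1 + (k−1)·r̄) = 5 × 0.508 / (1 + 4 × 0.508)
  = 2.5400 / 3.0320 = 0.838

α = 0.838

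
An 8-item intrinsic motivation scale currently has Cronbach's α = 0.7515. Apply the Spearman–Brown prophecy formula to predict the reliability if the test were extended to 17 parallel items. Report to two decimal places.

predicted reliability = 0.87

Length factor m = 17/8 = 2.1250
α' = m·α / (1 + (m−1)·α)
   = 17/8 × 0.7515 / (1 + (17/8 − 1) × 0.7515)
   = 1.5969 / 1.8454 = 0.87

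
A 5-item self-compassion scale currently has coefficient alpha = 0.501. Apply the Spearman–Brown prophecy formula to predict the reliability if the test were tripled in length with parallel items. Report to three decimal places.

Length factor m = 3
α' = m·α / (1 + (m−1)·α)
   = 3 × 0.501 / (1 + (3 − 1) × 0.501)
   = 1.5030 / 2.0020 = 0.751

predicted reliability = 0.751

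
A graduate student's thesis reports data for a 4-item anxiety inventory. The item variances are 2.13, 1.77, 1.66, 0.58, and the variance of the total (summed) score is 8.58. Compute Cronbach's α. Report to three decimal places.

Cronbach's α = 0.379

Σσ²ᵢ = 2.13 + 1.77 + 1.66 + 0.58 = 6.14
α = (k/(k−1))·(1 − Σσ²ᵢ/σ²_total) = (4/3)·(1 − 6.14/8.58) = 0.379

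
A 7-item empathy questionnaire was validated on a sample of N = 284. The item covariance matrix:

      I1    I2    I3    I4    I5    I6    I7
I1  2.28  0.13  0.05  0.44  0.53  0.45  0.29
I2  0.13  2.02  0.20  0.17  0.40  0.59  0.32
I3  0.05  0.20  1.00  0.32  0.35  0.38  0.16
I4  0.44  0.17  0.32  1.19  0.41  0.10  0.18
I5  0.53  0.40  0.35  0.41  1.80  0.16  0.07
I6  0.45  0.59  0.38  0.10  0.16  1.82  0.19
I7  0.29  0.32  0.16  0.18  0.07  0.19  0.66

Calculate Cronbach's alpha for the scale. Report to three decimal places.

α = 0.609

Σσᵢ² = 2.28 + 2.02 + 1.00 + 1.19 + 1.80 + 1.82 + 0.66 = 10.77
Σ_{i<j} σ_ij = 5.89
Var(T) = 10.77 + 2 × 5.89 = 22.55
α = (k/(k−1))·(1 − Σσᵢ²/Var(T)) = (7/6)·(1 − 10.77/22.55) = 0.609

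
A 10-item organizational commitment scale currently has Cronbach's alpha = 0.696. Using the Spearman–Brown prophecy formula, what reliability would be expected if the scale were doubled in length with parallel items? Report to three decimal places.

Length factor m = 2
α' = m·α / (1 + (m−1)·α)
   = 2 × 0.696 / (1 + (2 − 1) × 0.696)
   = 1.3920 / 1.6960 = 0.821

predicted reliability = 0.821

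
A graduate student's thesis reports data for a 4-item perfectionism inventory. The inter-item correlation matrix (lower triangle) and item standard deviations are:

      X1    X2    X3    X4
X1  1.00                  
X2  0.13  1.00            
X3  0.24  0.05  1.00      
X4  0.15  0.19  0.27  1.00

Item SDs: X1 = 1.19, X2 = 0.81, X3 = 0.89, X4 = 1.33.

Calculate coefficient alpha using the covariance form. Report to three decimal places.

coefficient alpha = 0.449

Σσ²ᵢ = 1.19² + 0.81² + 0.89² + 1.33² = 4.6332
Covariances σ_ij = r_ij · s_i · s_j:
  σ(X1,X2) = 0.13 × 1.19 × 0.81 = 0.1253
  σ(X1,X3) = 0.24 × 1.19 × 0.89 = 0.2542
  σ(X1,X4) = 0.15 × 1.19 × 1.33 = 0.2374
  σ(X2,X3) = 0.05 × 0.81 × 0.89 = 0.0360
  σ(X2,X4) = 0.19 × 0.81 × 1.33 = 0.2047
  σ(X3,X4) = 0.27 × 0.89 × 1.33 = 0.3196
σ²_T = Σσ²ᵢ + 2·Σσ_ij = 4.6332 + 2 × 1.1772 = 6.9876
α = (4/3)·(1 − 4.6332/6.9876) = 0.449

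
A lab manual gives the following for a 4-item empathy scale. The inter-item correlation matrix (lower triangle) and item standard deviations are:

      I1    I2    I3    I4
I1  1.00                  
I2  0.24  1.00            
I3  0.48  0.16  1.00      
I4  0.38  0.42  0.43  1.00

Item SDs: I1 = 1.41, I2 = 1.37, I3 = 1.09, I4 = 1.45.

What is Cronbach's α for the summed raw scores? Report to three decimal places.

α = 0.681

Σσ²ᵢ = 1.41² + 1.37² + 1.09² + 1.45² = 7.1556
Covariances σ_ij = r_ij · s_i · s_j:
  σ(I1,I2) = 0.24 × 1.41 × 1.37 = 0.4636
  σ(I1,I3) = 0.48 × 1.41 × 1.09 = 0.7377
  σ(I1,I4) = 0.38 × 1.41 × 1.45 = 0.7769
  σ(I2,I3) = 0.16 × 1.37 × 1.09 = 0.2389
  σ(I2,I4) = 0.42 × 1.37 × 1.45 = 0.8343
  σ(I3,I4) = 0.43 × 1.09 × 1.45 = 0.6796
σ²_T = Σσ²ᵢ + 2·Σσ_ij = 7.1556 + 2 × 3.7310 = 14.6176
α = (4/3)·(1 − 7.1556/14.6176) = 0.681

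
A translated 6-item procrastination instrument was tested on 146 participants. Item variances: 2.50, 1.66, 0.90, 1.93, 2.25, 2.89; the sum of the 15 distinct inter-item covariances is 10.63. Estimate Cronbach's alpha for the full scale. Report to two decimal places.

Σσ²ᵢ = 2.50 + 1.66 + 0.90 + 1.93 + 2.25 + 2.89 = 12.13
Sum of distinct covariances = 10.63
Var(T) = Σσ²ᵢ + 2·Σcov = 12.13 + 2 × 10.63 = 33.39
α = (6/5)·(1 − 12.13/33.39) = 0.76

Cronbach's alpha = 0.76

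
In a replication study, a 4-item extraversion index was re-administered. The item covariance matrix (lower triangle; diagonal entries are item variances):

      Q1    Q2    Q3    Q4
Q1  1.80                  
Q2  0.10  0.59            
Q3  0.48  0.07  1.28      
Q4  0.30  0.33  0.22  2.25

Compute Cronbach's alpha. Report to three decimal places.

Cronbach's alpha = 0.448

sum of item variances = 1.80 + 0.59 + 1.28 + 2.25 = 5.92
Σ_{i<j} σ_ij = 1.50
total variance = 5.92 + 2 × 1.50 = 8.92
α = (k/(k−1))·(1 − sum of item variances/total variance) = (4/3)·(1 − 5.92/8.92) = 0.448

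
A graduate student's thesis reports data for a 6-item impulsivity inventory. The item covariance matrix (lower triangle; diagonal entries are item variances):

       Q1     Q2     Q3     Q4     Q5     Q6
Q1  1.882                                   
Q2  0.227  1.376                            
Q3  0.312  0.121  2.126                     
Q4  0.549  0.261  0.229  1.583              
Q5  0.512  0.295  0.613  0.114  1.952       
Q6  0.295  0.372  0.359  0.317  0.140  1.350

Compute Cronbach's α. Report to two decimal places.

Σσᵢ² = 1.882 + 1.376 + 2.126 + 1.583 + 1.952 + 1.350 = 10.269
Sum of off-diagonal covariances = 4.716
total variance = 10.269 + 2 × 4.716 = 19.701
α = (k/(k−1))·(1 − Σσᵢ²/total variance) = (6/5)·(1 − 10.269/19.701) = 0.57

α = 0.57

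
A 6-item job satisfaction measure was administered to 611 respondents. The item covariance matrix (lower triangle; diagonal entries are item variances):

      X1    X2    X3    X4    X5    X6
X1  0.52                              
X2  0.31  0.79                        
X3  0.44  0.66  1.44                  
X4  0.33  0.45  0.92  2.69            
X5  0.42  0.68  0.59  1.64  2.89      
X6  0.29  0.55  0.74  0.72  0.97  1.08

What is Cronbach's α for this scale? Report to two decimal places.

Cronbach's α = 0.81

Σσ²ᵢ = 0.52 + 0.79 + 1.44 + 2.69 + 2.89 + 1.08 = 9.41
Sum of the distinct covariances = 9.71
σ²_T = 9.41 + 2 × 9.71 = 28.83
α = (k/(k−1))·(1 − Σσ²ᵢ/σ²_T) = (6/5)·(1 − 9.41/28.83) = 0.81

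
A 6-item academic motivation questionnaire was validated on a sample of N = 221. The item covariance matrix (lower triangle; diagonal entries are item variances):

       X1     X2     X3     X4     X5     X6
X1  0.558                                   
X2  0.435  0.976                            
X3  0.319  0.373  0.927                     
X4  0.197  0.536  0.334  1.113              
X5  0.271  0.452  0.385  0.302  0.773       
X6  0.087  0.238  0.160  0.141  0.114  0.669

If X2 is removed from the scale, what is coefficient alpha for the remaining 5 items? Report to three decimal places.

Remaining items: X1, X3, X4, X5, X6 (k = 5).
sum of item variances = 0.558 + 0.927 + 1.113 + 0.773 + 0.669 = 4.040
total variance = 4.040 + 2 × 2.310 = 8.660
α (item deleted) = (5/4)·(1 − 4.040/8.660) = 0.667

α = 0.667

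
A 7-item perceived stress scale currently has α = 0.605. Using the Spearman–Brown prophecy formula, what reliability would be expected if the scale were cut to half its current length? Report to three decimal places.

Length factor m = 1/2
α' = m·α / (1 − (1−m)·α)
   = 1/2 × 0.605 / (1 − (1 − 1/2) × 0.605)
   = 0.3025 / 0.6975 = 0.434

predicted reliability = 0.434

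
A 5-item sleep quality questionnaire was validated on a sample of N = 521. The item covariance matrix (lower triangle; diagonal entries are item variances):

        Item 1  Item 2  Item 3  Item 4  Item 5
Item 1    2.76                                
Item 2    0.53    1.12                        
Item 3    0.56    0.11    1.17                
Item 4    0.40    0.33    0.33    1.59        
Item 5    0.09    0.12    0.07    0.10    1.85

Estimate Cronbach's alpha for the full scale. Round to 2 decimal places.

α = 0.48

ΣVar(i) = 2.76 + 1.12 + 1.17 + 1.59 + 1.85 = 8.49
Σ_{i<j} σ_ij = 2.64
σ²_total = 8.49 + 2 × 2.64 = 13.77
α = (k/(k−1))·(1 − ΣVar(i)/σ²_total) = (5/4)·(1 − 8.49/13.77) = 0.48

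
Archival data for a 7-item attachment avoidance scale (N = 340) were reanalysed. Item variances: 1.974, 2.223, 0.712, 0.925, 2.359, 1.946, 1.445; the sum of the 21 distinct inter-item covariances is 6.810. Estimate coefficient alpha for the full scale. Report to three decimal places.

Σσ²ᵢ = 1.974 + 2.223 + 0.712 + 0.925 + 2.359 + 1.946 + 1.445 = 11.584
Sum of distinct covariances = 6.810
total variance = Σσ²ᵢ + 2·Σcov = 11.584 + 2 × 6.810 = 25.204
α = (7/6)·(1 − 11.584/25.204) = 0.630

coefficient alpha = 0.630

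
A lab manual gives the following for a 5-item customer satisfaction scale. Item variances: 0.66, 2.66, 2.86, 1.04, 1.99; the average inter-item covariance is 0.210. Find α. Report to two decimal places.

ΣVar(i) = 0.66 + 2.66 + 2.86 + 1.04 + 1.99 = 9.21
Sum of the 10 distinct covariances = 10 × 0.210 = 2.100
total variance = ΣVar(i) + 2·Σcov = 9.21 + 2 × 2.100 = 13.410
α = (5/4)·(1 − 9.21/13.410) = 0.39

α = 0.39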